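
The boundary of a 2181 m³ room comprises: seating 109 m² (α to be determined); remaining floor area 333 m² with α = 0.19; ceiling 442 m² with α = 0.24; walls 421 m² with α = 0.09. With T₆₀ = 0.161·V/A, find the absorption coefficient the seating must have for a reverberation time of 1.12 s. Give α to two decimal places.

0.98

A = 0.161·V/T₆₀ = 0.161·2181/1.12 = 313.52 m² sabins.
Absorption from the other surfaces = 333·0.19 + 442·0.24 + 421·0.09 = 207.24 m², so the seating must supply 106.28 m² over 109 m².
α = 106.28/109 = 0.975.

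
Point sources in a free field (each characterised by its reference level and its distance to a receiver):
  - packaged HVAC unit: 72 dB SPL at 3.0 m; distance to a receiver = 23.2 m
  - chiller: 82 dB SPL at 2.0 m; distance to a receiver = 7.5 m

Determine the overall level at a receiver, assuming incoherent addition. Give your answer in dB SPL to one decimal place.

Apply inverse-square spreading to bring every level to the receiver, then sum 10^(L/10).
packaged HVAC unit: 72 − 20·log₁₀(23.2/3.0) = 72 − 17.77 = 54.23 dB SPL.
chiller: 82 − 20·log₁₀(7.5/2.0) = 82 − 11.48 = 70.52 dB SPL.
Σ 10^(L/10) = 1.154e+07 → L_total = 10·log₁₀(1.154e+07) = 70.62 dB SPL.

70.6 dB SPL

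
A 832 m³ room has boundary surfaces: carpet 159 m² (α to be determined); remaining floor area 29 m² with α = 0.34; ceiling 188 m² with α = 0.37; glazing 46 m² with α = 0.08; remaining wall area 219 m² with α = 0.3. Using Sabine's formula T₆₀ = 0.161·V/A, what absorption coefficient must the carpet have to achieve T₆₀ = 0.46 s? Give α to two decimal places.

From T₆₀ = 0.161·V/A, the target T₆₀ = 0.46 s needs A = 0.161·832/0.46 = 291.20 m².
Absorption from the other surfaces = 29·0.34 + 188·0.37 + 46·0.08 + 219·0.3 = 148.80 m², so the carpet must supply 142.40 m² over 159 m².
α = 142.40/159 = 0.896.

0.90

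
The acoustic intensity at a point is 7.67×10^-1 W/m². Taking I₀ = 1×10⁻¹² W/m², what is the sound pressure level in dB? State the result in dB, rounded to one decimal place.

I/I₀ = 7.67×10^-1/10⁻¹² = 7.67×10^11, and L = 10·log₁₀(I/I₀).
L = 10·(0.8848 + 11) = 118.85 dB.

118.8 dB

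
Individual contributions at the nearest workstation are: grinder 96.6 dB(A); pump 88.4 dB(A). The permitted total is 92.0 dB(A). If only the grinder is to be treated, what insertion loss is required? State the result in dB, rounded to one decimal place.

7.1 dB

Everything except the grinder sums to 10^(88.4/10) = 6.918e+08 in linear terms, 88.40 dB(A).
To meet 92.0 dB(A) overall, the treated grinder may contribute at most 10^(92.0/10) − 6.918e+08 = 8.931e+08, i.e. 89.51 dB(A).
So the grinder must be reduced from 96.6 to 89.51 dB(A): IL = 7.09 dB.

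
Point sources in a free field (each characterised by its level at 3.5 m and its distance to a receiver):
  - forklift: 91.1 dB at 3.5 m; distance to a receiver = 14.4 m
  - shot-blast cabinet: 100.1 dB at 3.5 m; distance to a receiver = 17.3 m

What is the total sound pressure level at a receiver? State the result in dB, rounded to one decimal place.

First find each source's level at the receiver (point-source: −20·log₁₀(r/r_ref)), then combine on an intensity basis.
forklift: 91.1 − 20·log₁₀(14.4/3.5) = 91.1 − 12.29 = 78.81 dB.
shot-blast cabinet: 100.1 − 20·log₁₀(17.3/3.5) = 100.1 − 13.88 = 86.22 dB.
Σ 10^(L/10) = 4.949e+08 → L_total = 10·log₁₀(4.949e+08) = 86.95 dB.

86.9 dB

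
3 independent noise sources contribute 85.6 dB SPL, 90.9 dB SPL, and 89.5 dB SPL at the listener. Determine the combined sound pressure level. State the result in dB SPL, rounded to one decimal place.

94.0 dB SPL

Incoherent sources combine by intensity addition: L_total = 10·log₁₀(Σ 10^(L_i/10)).
Σ 10^(L/10) = 10^(85.6/10) + 10^(90.9/10) + 10^(89.5/10) = 2.485e+09.
L_total = 10·log₁₀(2.485e+09) = 93.95 dB SPL.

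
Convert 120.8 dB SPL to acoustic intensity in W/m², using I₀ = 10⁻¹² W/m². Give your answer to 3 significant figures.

L = 10·log₁₀(I/I₀) ⇒ I = I₀·10^(L/10) = 10⁻¹² × 10^12.08.

1.20 W/m²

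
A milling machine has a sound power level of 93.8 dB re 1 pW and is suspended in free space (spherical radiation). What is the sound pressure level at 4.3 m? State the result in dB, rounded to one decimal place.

L_p = L_w − 10·log₁₀(4π·r²) with r = 4.3 m.
4π·r² = 232.4 m², 10·log₁₀ of that is 23.661 dB.
L_p = 93.8 − 23.661 = 70.14 dB.

70.1 dB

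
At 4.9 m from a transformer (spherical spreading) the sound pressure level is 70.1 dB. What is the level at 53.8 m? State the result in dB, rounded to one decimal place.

Point-source attenuation: ΔL = 20·log₁₀(r₂/r₁) = 20·log₁₀(53.8/4.9) = 20.812 dB.
L₂ = 70.1 − 20·log₁₀(53.8/4.9) = 70.1 − 20.812 = 49.29 dB.

49.3 dB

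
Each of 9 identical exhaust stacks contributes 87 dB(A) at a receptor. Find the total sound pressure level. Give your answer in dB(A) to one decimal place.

L_total = L₁ + 10·log₁₀ N for N identical incoherent sources.
L_total = 87 + 10·log₁₀(9) = 87 + 9.542 = 96.54 dB(A).

96.5 dB(A)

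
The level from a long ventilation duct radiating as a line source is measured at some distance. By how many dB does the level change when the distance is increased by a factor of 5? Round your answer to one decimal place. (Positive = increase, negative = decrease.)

-7.0 dB

A line source loses 3 dB per doubling of distance; generally ΔL = −10·log₁₀(r₂/r₁).
ΔL = −10·log₁₀(5) = -6.99 dB.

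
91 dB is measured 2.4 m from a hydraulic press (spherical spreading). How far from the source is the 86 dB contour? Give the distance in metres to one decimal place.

4.3 m

For a point source L₁ − L₂ = 20·log₁₀(r₂/r₁), so r₂ = r₁·10^((L₁−L₂)/20).
r₂ = 2.4·10^((91−86)/20) = 2.4·10^(5.0/20) = 4.27 m.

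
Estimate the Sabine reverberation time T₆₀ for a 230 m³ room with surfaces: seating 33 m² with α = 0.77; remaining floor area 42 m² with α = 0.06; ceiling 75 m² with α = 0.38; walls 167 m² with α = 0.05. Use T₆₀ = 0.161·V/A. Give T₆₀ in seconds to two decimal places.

A = Σ Sᵢαᵢ = 33·0.77 + 42·0.06 + 75·0.38 + 167·0.05 = 64.78 m².
T₆₀ = 0.161·V/A = 0.161·230/64.78 = 0.572 s.

0.57 s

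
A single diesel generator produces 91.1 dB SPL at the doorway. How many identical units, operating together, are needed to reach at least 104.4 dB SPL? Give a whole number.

Need L₁ + 10·log₁₀ N ≥ 104.4, i.e. log₁₀ N ≥ 1.33.
N ≥ 10^(13.3/10) = 21.380, so N = 22.

22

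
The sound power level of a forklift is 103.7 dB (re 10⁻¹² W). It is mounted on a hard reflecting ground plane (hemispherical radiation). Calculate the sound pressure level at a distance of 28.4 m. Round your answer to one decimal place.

L_p = L_w − 10·log₁₀(2π·r²) with r = 28.4 m.
2π·r² = 5068 m², 10·log₁₀ of that is 37.048 dB.
L_p = 103.7 − 37.048 = 66.65 dB.

66.7 dB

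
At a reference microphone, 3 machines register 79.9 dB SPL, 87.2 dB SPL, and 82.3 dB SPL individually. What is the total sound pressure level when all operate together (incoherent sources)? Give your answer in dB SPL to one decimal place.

89.0 dB SPL

Incoherent sources combine by intensity addition: L_total = 10·log₁₀(Σ 10^(L_i/10)).
Σ 10^(L/10) = 10^(79.9/10) + 10^(87.2/10) + 10^(82.3/10) = 7.924e+08.
L_total = 10·log₁₀(7.924e+08) = 88.99 dB SPL.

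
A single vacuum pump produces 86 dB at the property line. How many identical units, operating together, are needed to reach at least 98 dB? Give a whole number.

16

N identical sources give L₁ + 10·log₁₀ N, so require 10·log₁₀ N ≥ 98 − 86 = 12.0 dB.
N ≥ 10^(12.0/10) = 15.849, so N = 16.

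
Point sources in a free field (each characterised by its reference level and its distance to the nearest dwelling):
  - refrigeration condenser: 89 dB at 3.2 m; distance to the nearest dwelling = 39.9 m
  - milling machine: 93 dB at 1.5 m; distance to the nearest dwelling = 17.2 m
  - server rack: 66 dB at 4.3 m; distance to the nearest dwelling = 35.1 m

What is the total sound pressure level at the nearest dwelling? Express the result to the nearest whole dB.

Propagate each source to the receiver with L = L_ref − 20·log₁₀(r/r_ref), then add intensities.
refrigeration condenser: 89 − 20·log₁₀(39.9/3.2) = 89 − 21.92 = 67.08 dB.
milling machine: 93 − 20·log₁₀(17.2/1.5) = 93 − 21.19 = 71.81 dB.
server rack: 66 − 20·log₁₀(35.1/4.3) = 66 − 18.24 = 47.76 dB.
Σ 10^(L/10) = 2.034e+07 → L_total = 10·log₁₀(2.034e+07) = 73.08 dB.

73 dB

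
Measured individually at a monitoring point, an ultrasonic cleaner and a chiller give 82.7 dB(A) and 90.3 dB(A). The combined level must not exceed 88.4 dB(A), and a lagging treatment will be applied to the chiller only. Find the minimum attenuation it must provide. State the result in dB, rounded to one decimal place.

3.3 dB

The untreated sources together contribute 10^(82.7/10) = 1.862e+08, i.e. 82.70 dB(A).
The limit corresponds to 10^(88.4/10) = 6.918e+08; subtracting the fixed part leaves 5.056e+08 for the chiller, i.e. 87.04 dB(A).
So the chiller must be reduced from 90.3 to 87.04 dB(A): IL = 3.26 dB.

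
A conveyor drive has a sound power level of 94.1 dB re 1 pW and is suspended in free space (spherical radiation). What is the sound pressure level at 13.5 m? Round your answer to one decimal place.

The power spreads over a sphere of area 4π·r², so L_p = L_w − 10·log₁₀(4π·r²).
4π·r² = 2290 m², 10·log₁₀ of that is 33.599 dB.
L_p = 94.1 − 33.599 = 60.50 dB.

60.5 dB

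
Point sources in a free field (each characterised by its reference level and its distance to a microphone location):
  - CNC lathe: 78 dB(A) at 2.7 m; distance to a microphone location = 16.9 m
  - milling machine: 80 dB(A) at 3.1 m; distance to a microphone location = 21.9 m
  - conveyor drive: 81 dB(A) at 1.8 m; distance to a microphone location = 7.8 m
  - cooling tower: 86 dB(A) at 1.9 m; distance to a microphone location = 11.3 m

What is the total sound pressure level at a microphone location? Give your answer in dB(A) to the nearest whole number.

73 dB(A)

Apply inverse-square spreading to bring every level to the receiver, then sum 10^(L/10).
CNC lathe: 78 − 20·log₁₀(16.9/2.7) = 78 − 15.93 = 62.07 dB(A).
milling machine: 80 − 20·log₁₀(21.9/3.1) = 80 − 16.98 = 63.02 dB(A).
conveyor drive: 81 − 20·log₁₀(7.8/1.8) = 81 − 12.74 = 68.26 dB(A).
cooling tower: 86 − 20·log₁₀(11.3/1.9) = 86 − 15.49 = 70.51 dB(A).
Σ 10^(L/10) = 2.157e+07 → L_total = 10·log₁₀(2.157e+07) = 73.34 dB(A).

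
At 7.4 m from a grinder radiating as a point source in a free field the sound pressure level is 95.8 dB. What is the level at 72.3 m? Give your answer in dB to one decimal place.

For a point source, L₂ = L₁ − 20·log₁₀(r₂/r₁).
L₂ = 95.8 − 20·log₁₀(72.3/7.4) = 95.8 − 19.798 = 76.00 dB.

76.0 dB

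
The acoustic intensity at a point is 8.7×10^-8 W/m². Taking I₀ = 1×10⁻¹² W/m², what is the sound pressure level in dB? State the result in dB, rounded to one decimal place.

Dividing by I₀ shifts the exponent by 12: I/I₀ = 8.7×10^4.
L = 10·(0.9395 + 4) = 49.40 dB.

49.4 dB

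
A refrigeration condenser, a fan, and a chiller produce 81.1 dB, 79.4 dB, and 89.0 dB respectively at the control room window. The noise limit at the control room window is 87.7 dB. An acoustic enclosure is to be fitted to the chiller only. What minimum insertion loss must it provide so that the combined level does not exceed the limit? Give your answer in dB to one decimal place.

3.3 dB

Fixed contribution from the other sources: Σ 10^(L/10) = 10^(81.1/10) + 10^(79.4/10) = 2.159e+08 (83.34 dB).
The limit corresponds to 10^(87.7/10) = 5.888e+08; subtracting the fixed part leaves 3.729e+08 for the chiller, i.e. 85.72 dB.
So the chiller must be reduced from 89.0 to 85.72 dB: IL = 3.28 dB.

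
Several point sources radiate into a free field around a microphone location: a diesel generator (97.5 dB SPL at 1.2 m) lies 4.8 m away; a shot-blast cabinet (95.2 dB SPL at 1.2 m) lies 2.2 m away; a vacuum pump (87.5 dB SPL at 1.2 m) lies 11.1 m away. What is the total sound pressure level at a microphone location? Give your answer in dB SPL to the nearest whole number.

91 dB SPL

Propagate each source to the receiver with L = L_ref − 20·log₁₀(r/r_ref), then add intensities.
diesel generator: 97.5 − 20·log₁₀(4.8/1.2) = 97.5 − 12.04 = 85.46 dB SPL.
shot-blast cabinet: 95.2 − 20·log₁₀(2.2/1.2) = 95.2 − 5.26 = 89.94 dB SPL.
vacuum pump: 87.5 − 20·log₁₀(11.1/1.2) = 87.5 − 19.32 = 68.18 dB SPL.
Σ 10^(L/10) = 1.343e+09 → L_total = 10·log₁₀(1.343e+09) = 91.28 dB SPL.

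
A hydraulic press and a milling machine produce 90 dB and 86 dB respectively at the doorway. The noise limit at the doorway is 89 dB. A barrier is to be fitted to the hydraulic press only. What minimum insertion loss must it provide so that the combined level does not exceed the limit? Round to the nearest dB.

4 dB

Everything except the hydraulic press sums to 10^(86/10) = 3.981e+08 in linear terms, 86.00 dB.
To meet 89 dB overall, the treated hydraulic press may contribute at most 10^(89/10) − 3.981e+08 = 3.962e+08, i.e. 85.98 dB.
So the hydraulic press must be reduced from 90 to 85.98 dB: IL = 4.02 dB.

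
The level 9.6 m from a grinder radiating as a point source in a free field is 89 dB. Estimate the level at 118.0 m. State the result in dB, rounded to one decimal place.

Spherical spreading from a point source gives a 20·log₁₀(r₂/r₁) drop.
L₂ = 89 − 20·log₁₀(118.0/9.6) = 89 − 21.792 = 67.21 dB.

67.2 dB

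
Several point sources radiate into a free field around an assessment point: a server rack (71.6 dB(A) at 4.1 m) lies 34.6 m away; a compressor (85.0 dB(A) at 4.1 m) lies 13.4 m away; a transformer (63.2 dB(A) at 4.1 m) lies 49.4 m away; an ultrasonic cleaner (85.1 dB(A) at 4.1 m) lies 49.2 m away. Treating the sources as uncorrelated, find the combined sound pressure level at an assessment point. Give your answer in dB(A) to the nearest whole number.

Propagate each source to the receiver with L = L_ref − 20·log₁₀(r/r_ref), then add intensities.
server rack: 71.6 − 20·log₁₀(34.6/4.1) = 71.6 − 18.53 = 53.07 dB(A).
compressor: 85.0 − 20·log₁₀(13.4/4.1) = 85.0 − 10.29 = 74.71 dB(A).
transformer: 63.2 − 20·log₁₀(49.4/4.1) = 63.2 − 21.62 = 41.58 dB(A).
ultrasonic cleaner: 85.1 − 20·log₁₀(49.2/4.1) = 85.1 − 21.58 = 63.52 dB(A).
Σ 10^(L/10) = 3.207e+07 → L_total = 10·log₁₀(3.207e+07) = 75.06 dB(A).

75 dB(A)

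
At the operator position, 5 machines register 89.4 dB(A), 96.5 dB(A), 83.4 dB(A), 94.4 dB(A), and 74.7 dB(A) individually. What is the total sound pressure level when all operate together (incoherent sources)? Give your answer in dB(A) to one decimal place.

Incoherent sources combine by intensity addition: L_total = 10·log₁₀(Σ 10^(L_i/10)).
Σ 10^(L/10) = 10^(89.4/10) + 10^(96.5/10) + 10^(83.4/10) + 10^(94.4/10) + 10^(74.7/10) = 8.340e+09.
L_total = 10·log₁₀(8.340e+09) = 99.21 dB(A).

99.2 dB(A)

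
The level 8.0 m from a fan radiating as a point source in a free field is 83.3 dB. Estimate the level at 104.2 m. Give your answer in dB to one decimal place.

61.0 dB

For a point source, L₂ = L₁ − 20·log₁₀(r₂/r₁).
L₂ = 83.3 − 20·log₁₀(104.2/8.0) = 83.3 − 22.296 = 61.00 dB.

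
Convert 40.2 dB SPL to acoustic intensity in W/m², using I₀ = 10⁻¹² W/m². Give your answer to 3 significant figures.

1.05e-08 W/m²

L = 10·log₁₀(I/I₀) ⇒ I = I₀·10^(L/10) = 10⁻¹² × 10^4.02.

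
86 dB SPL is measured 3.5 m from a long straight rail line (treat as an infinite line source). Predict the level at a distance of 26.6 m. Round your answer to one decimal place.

77.2 dB SPL

Line-source attenuation: ΔL = 10·log₁₀(r₂/r₁) = 10·log₁₀(26.6/3.5) = 8.808 dB.
L₂ = 86 − 10·log₁₀(26.6/3.5) = 86 − 8.808 = 77.19 dB SPL.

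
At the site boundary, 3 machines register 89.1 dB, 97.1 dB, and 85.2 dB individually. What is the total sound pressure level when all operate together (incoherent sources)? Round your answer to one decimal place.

98.0 dB

For uncorrelated sources the intensities add, so convert each level to linear form, sum, and take 10·log₁₀ of the total.
Σ 10^(L/10) = 10^(89.1/10) + 10^(97.1/10) + 10^(85.2/10) = 6.273e+09.
L_total = 10·log₁₀(6.273e+09) = 97.97 dB.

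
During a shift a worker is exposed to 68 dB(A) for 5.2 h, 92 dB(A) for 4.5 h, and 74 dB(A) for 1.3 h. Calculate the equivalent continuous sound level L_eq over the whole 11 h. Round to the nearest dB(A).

88 dB(A)

Weight each interval's intensity by its duration and average over T = 11 h:
Σ tᵢ·10^(Lᵢ/10) = 5.2·10^(68/10) + 4.5·10^(92/10) + 1.3·10^(74/10) = 7.197e+09.
L_eq = 10·log₁₀(7.197e+09/11) = 88.16 dB(A).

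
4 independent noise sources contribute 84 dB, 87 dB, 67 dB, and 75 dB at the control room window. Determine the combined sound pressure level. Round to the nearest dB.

Incoherent sources combine by intensity addition: L_total = 10·log₁₀(Σ 10^(L_i/10)).
Σ 10^(L/10) = 10^(84/10) + 10^(87/10) + 10^(67/10) + 10^(75/10) = 7.890e+08.
L_total = 10·log₁₀(7.890e+08) = 88.97 dB.

89 dB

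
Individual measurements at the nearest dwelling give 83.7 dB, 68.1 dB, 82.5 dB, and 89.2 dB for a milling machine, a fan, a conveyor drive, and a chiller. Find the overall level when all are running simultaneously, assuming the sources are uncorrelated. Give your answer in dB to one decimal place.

91.0 dB

Incoherent sources combine by intensity addition: L_total = 10·log₁₀(Σ 10^(L_i/10)).
Σ 10^(L/10) = 10^(83.7/10) + 10^(68.1/10) + 10^(82.5/10) + 10^(89.2/10) = 1.250e+09.
L_total = 10·log₁₀(1.250e+09) = 90.97 dB.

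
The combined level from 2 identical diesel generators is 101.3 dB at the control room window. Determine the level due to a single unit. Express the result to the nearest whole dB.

98 dB

For N identical incoherent sources L_total = L₁ + 10·log₁₀ N, so L₁ = 101.3 − 10·log₁₀(2) = 101.3 − 3.010.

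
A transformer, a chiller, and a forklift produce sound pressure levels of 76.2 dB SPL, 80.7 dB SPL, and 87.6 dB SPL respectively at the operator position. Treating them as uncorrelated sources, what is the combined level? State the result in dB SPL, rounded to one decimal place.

Incoherent sources combine by intensity addition: L_total = 10·log₁₀(Σ 10^(L_i/10)).
Σ 10^(L/10) = 10^(76.2/10) + 10^(80.7/10) + 10^(87.6/10) = 7.346e+08.
L_total = 10·log₁₀(7.346e+08) = 88.66 dB SPL.

88.7 dB SPL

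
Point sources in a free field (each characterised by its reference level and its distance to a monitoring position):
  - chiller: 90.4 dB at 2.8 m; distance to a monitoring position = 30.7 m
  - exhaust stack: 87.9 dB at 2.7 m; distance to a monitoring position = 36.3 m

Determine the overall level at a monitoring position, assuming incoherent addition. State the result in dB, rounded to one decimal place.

Propagate each source to the receiver with L = L_ref − 20·log₁₀(r/r_ref), then add intensities.
chiller: 90.4 − 20·log₁₀(30.7/2.8) = 90.4 − 20.80 = 69.60 dB.
exhaust stack: 87.9 − 20·log₁₀(36.3/2.7) = 87.9 − 22.57 = 65.33 dB.
Σ 10^(L/10) = 1.253e+07 → L_total = 10·log₁₀(1.253e+07) = 70.98 dB.

71.0 dB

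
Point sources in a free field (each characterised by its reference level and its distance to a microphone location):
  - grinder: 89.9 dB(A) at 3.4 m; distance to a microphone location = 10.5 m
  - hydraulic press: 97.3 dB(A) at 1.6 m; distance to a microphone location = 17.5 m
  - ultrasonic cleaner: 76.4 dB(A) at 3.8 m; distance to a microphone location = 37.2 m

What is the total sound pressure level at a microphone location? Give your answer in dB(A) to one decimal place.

81.7 dB(A)

Apply inverse-square spreading to bring every level to the receiver, then sum 10^(L/10).
grinder: 89.9 − 20·log₁₀(10.5/3.4) = 89.9 − 9.79 = 80.11 dB(A).
hydraulic press: 97.3 − 20·log₁₀(17.5/1.6) = 97.3 − 20.78 = 76.52 dB(A).
ultrasonic cleaner: 76.4 − 20·log₁₀(37.2/3.8) = 76.4 − 19.82 = 56.58 dB(A).
Σ 10^(L/10) = 1.478e+08 → L_total = 10·log₁₀(1.478e+08) = 81.70 dB(A).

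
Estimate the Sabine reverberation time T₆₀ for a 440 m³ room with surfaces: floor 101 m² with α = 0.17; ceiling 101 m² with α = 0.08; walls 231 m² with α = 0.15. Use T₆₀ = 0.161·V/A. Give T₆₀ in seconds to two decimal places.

A = Σ Sᵢαᵢ = 101·0.17 + 101·0.08 + 231·0.15 = 59.90 m².
T₆₀ = 0.161 × 440 / 59.90 = 1.183 s.

1.18 s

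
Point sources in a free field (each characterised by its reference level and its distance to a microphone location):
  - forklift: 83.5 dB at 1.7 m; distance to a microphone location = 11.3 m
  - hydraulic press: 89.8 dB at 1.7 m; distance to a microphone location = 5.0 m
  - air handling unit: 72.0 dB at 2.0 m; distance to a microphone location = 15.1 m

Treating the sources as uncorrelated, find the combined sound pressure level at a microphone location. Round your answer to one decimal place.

80.6 dB

First find each source's level at the receiver (point-source: −20·log₁₀(r/r_ref)), then combine on an intensity basis.
forklift: 83.5 − 20·log₁₀(11.3/1.7) = 83.5 − 16.45 = 67.05 dB.
hydraulic press: 89.8 − 20·log₁₀(5.0/1.7) = 89.8 − 9.37 = 80.43 dB.
air handling unit: 72.0 − 20·log₁₀(15.1/2.0) = 72.0 − 17.56 = 54.44 dB.
Σ 10^(L/10) = 1.157e+08 → L_total = 10·log₁₀(1.157e+08) = 80.63 dB.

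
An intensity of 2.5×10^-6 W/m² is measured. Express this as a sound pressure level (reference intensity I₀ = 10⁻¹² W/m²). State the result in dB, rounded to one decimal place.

64.0 dB

I/I₀ = 2.5×10^-6/10⁻¹² = 2.5×10^6, and L = 10·log₁₀(I/I₀).
L = 10·(0.3979 + 6) = 63.98 dB.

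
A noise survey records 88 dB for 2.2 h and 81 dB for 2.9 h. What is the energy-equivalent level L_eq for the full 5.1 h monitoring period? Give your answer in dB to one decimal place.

85.4 dB

L_eq = 10·log₁₀[(1/T)·Σ tᵢ·10^(Lᵢ/10)] with T = 5.1 h.
Σ tᵢ·10^(Lᵢ/10) = 2.2·10^(88/10) + 2.9·10^(81/10) = 1.753e+09.
L_eq = 10·log₁₀(1.753e+09/5.1) = 85.36 dB.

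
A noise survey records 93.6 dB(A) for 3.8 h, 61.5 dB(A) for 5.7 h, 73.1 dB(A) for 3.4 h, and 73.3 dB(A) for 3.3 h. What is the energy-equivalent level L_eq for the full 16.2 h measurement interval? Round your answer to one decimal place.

87.4 dB(A)

Weight each interval's intensity by its duration and average over T = 16.2 h:
Σ tᵢ·10^(Lᵢ/10) = 3.8·10^(93.6/10) + 5.7·10^(61.5/10) + 3.4·10^(73.1/10) + 3.3·10^(73.3/10) = 8.853e+09.
L_eq = 10·log₁₀(8.853e+09/16.2) = 87.38 dB(A).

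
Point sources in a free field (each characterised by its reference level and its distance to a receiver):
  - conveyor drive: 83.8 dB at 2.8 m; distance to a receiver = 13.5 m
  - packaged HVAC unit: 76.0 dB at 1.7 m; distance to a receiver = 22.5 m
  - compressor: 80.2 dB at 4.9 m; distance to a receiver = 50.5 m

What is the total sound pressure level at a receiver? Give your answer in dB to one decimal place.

Propagate each source to the receiver with L = L_ref − 20·log₁₀(r/r_ref), then add intensities.
conveyor drive: 83.8 − 20·log₁₀(13.5/2.8) = 83.8 − 13.66 = 70.14 dB.
packaged HVAC unit: 76.0 − 20·log₁₀(22.5/1.7) = 76.0 − 22.43 = 53.57 dB.
compressor: 80.2 − 20·log₁₀(50.5/4.9) = 80.2 − 20.26 = 59.94 dB.
Σ 10^(L/10) = 1.153e+07 → L_total = 10·log₁₀(1.153e+07) = 70.62 dB.

70.6 dB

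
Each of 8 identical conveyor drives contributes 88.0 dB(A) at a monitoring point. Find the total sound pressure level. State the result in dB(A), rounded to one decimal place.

L_total = L₁ + 10·log₁₀ N for N identical incoherent sources.
L_total = 88.0 + 10·log₁₀(8) = 88.0 + 9.031 = 97.03 dB(A).

97.0 dB(A)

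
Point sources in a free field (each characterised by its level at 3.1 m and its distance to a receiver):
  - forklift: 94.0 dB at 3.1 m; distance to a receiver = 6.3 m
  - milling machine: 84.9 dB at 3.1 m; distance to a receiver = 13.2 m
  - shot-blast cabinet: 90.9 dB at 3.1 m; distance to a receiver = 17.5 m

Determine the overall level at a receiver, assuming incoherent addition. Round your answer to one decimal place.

Apply inverse-square spreading to bring every level to the receiver, then sum 10^(L/10).
forklift: 94.0 − 20·log₁₀(6.3/3.1) = 94.0 − 6.16 = 87.84 dB.
milling machine: 84.9 − 20·log₁₀(13.2/3.1) = 84.9 − 12.58 = 72.32 dB.
shot-blast cabinet: 90.9 − 20·log₁₀(17.5/3.1) = 90.9 − 15.03 = 75.87 dB.
Σ 10^(L/10) = 6.638e+08 → L_total = 10·log₁₀(6.638e+08) = 88.22 dB.

88.2 dB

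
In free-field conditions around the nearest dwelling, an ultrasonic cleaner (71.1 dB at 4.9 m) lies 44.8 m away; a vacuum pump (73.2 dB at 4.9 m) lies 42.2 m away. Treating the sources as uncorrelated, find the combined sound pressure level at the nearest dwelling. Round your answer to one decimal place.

56.4 dB

Propagate each source to the receiver with L = L_ref − 20·log₁₀(r/r_ref), then add intensities.
ultrasonic cleaner: 71.1 − 20·log₁₀(44.8/4.9) = 71.1 − 19.22 = 51.88 dB.
vacuum pump: 73.2 − 20·log₁₀(42.2/4.9) = 73.2 − 18.70 = 54.50 dB.
Σ 10^(L/10) = 4.358e+05 → L_total = 10·log₁₀(4.358e+05) = 56.39 dB.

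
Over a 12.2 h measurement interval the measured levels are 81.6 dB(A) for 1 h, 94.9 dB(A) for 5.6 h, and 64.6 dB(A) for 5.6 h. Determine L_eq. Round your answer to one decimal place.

91.6 dB(A)

The energy average is taken in the linear domain: L_eq = 10·log₁₀[(Σ tᵢ·10^(Lᵢ/10))/T], T = 12.2 h.
Σ tᵢ·10^(Lᵢ/10) = 1·10^(81.6/10) + 5.6·10^(94.9/10) + 5.6·10^(64.6/10) = 1.747e+10.
L_eq = 10·log₁₀(1.747e+10/12.2) = 91.56 dB(A).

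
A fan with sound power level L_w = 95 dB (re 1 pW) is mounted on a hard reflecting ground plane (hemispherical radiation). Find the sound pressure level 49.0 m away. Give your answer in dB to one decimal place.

Free-field hemispherical radiation: L_p = L_w − 10·log₁₀(2π·r²), r = 49.0 m.
2π·r² = 1.509e+04 m², 10·log₁₀ of that is 41.786 dB.
L_p = 95 − 41.786 = 53.21 dB.

53.2 dB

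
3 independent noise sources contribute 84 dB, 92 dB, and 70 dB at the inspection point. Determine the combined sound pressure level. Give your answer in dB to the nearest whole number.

93 dB

For uncorrelated sources the intensities add, so convert each level to linear form, sum, and take 10·log₁₀ of the total.
Σ 10^(L/10) = 10^(84/10) + 10^(92/10) + 10^(70/10) = 1.846e+09.
L_total = 10·log₁₀(1.846e+09) = 92.66 dB.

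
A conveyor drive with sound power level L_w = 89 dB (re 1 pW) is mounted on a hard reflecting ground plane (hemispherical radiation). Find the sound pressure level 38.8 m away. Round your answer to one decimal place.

49.2 dB

L_p = L_w − 10·log₁₀(2π·r²) with r = 38.8 m.
2π·r² = 9459 m², 10·log₁₀ of that is 39.758 dB.
L_p = 89 − 39.758 = 49.24 dB.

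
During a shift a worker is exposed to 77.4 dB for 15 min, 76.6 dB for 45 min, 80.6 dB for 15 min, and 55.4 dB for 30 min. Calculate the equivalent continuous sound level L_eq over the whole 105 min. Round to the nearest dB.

L_eq = 10·log₁₀[(1/T)·Σ tᵢ·10^(Lᵢ/10)] with T = 105 min.
Σ tᵢ·10^(Lᵢ/10) = 15·10^(77.4/10) + 45·10^(76.6/10) + 15·10^(80.6/10) + 30·10^(55.4/10) = 4.614e+09.
L_eq = 10·log₁₀(4.614e+09/105) = 76.43 dB.

76 dB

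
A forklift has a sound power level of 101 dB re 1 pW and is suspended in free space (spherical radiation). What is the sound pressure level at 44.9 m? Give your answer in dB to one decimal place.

L_p = L_w − 10·log₁₀(4π·r²) with r = 44.9 m.
4π·r² = 2.533e+04 m², 10·log₁₀ of that is 44.037 dB.
L_p = 101 − 44.037 = 56.96 dB.

57.0 dB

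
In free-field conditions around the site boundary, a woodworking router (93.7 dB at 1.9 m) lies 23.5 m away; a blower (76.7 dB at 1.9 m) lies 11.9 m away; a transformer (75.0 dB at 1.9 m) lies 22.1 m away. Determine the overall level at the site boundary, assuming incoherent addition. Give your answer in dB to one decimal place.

72.2 dB

Propagate each source to the receiver with L = L_ref − 20·log₁₀(r/r_ref), then add intensities.
woodworking router: 93.7 − 20·log₁₀(23.5/1.9) = 93.7 − 21.85 = 71.85 dB.
blower: 76.7 − 20·log₁₀(11.9/1.9) = 76.7 − 15.94 = 60.76 dB.
transformer: 75.0 − 20·log₁₀(22.1/1.9) = 75.0 − 21.31 = 53.69 dB.
Σ 10^(L/10) = 1.675e+07 → L_total = 10·log₁₀(1.675e+07) = 72.24 dB.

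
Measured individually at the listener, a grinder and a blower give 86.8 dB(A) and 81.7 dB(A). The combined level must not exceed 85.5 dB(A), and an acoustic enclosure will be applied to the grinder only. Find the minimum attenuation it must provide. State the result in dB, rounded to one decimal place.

Everything except the grinder sums to 10^(81.7/10) = 1.479e+08 in linear terms, 81.70 dB(A).
To meet 85.5 dB(A) overall, the treated grinder may contribute at most 10^(85.5/10) − 1.479e+08 = 2.069e+08, i.e. 83.16 dB(A).
So the grinder must be reduced from 86.8 to 83.16 dB(A): IL = 3.64 dB.

3.6 dB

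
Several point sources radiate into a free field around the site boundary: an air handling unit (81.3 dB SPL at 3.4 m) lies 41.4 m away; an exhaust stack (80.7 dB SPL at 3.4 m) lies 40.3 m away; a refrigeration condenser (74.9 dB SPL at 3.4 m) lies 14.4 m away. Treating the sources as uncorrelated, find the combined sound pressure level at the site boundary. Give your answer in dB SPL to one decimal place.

65.4 dB SPL

Apply inverse-square spreading to bring every level to the receiver, then sum 10^(L/10).
air handling unit: 81.3 − 20·log₁₀(41.4/3.4) = 81.3 − 21.71 = 59.59 dB SPL.
exhaust stack: 80.7 − 20·log₁₀(40.3/3.4) = 80.7 − 21.48 = 59.22 dB SPL.
refrigeration condenser: 74.9 − 20·log₁₀(14.4/3.4) = 74.9 − 12.54 = 62.36 dB SPL.
Σ 10^(L/10) = 3.469e+06 → L_total = 10·log₁₀(3.469e+06) = 65.40 dB SPL.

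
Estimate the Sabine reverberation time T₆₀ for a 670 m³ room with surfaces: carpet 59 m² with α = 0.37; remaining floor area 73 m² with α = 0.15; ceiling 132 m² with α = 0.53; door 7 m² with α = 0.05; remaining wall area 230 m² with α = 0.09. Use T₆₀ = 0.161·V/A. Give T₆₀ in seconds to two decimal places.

Total absorption A = 59·0.37 + 73·0.15 + 132·0.53 + 7·0.05 + 230·0.09 = 123.79 m² sabins.
T₆₀ = 0.161 × 670 / 123.79 = 0.871 s.

0.87 s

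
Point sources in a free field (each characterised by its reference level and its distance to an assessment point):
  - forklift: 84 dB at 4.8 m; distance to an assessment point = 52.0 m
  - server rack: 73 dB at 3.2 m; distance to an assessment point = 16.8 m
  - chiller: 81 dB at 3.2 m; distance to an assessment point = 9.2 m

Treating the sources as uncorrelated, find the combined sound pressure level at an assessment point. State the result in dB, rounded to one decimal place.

First find each source's level at the receiver (point-source: −20·log₁₀(r/r_ref)), then combine on an intensity basis.
forklift: 84 − 20·log₁₀(52.0/4.8) = 84 − 20.70 = 63.30 dB.
server rack: 73 − 20·log₁₀(16.8/3.2) = 73 − 14.40 = 58.60 dB.
chiller: 81 − 20·log₁₀(9.2/3.2) = 81 − 9.17 = 71.83 dB.
Σ 10^(L/10) = 1.810e+07 → L_total = 10·log₁₀(1.810e+07) = 72.58 dB.

72.6 dB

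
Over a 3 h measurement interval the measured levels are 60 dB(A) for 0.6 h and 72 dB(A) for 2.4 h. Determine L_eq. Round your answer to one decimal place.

71.1 dB(A)

Weight each interval's intensity by its duration and average over T = 3 h:
Σ tᵢ·10^(Lᵢ/10) = 0.6·10^(60/10) + 2.4·10^(72/10) = 3.864e+07.
L_eq = 10·log₁₀(3.864e+07/3) = 71.10 dB(A).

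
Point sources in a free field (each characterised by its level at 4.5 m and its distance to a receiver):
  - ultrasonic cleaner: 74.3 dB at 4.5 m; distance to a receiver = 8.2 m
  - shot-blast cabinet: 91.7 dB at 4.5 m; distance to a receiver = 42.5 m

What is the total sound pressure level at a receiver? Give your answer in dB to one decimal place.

First find each source's level at the receiver (point-source: −20·log₁₀(r/r_ref)), then combine on an intensity basis.
ultrasonic cleaner: 74.3 − 20·log₁₀(8.2/4.5) = 74.3 − 5.21 = 69.09 dB.
shot-blast cabinet: 91.7 − 20·log₁₀(42.5/4.5) = 91.7 − 19.50 = 72.20 dB.
Σ 10^(L/10) = 2.469e+07 → L_total = 10·log₁₀(2.469e+07) = 73.92 dB.

73.9 dB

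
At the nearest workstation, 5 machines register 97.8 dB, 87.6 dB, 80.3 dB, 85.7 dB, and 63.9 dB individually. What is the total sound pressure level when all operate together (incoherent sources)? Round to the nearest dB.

99 dB

For uncorrelated sources the intensities add, so convert each level to linear form, sum, and take 10·log₁₀ of the total.
Σ 10^(L/10) = 10^(97.8/10) + 10^(87.6/10) + 10^(80.3/10) + 10^(85.7/10) + 10^(63.9/10) = 7.082e+09.
L_total = 10·log₁₀(7.082e+09) = 98.50 dB.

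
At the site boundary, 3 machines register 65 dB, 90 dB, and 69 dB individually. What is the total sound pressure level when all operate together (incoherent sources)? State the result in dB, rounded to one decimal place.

Incoherent sources combine by intensity addition: L_total = 10·log₁₀(Σ 10^(L_i/10)).
Σ 10^(L/10) = 10^(65/10) + 10^(90/10) + 10^(69/10) = 1.011e+09.
L_total = 10·log₁₀(1.011e+09) = 90.05 dB.

90.0 dB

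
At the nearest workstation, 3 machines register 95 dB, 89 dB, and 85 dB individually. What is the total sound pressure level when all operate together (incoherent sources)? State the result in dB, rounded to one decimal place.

96.3 dB

For uncorrelated sources the intensities add, so convert each level to linear form, sum, and take 10·log₁₀ of the total.
Σ 10^(L/10) = 10^(95/10) + 10^(89/10) + 10^(85/10) = 4.273e+09.
L_total = 10·log₁₀(4.273e+09) = 96.31 dB.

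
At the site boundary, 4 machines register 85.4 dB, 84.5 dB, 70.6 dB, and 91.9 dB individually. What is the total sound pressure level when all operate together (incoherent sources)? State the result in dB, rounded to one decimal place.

Incoherent sources combine by intensity addition: L_total = 10·log₁₀(Σ 10^(L_i/10)).
Σ 10^(L/10) = 10^(85.4/10) + 10^(84.5/10) + 10^(70.6/10) + 10^(91.9/10) = 2.189e+09.
L_total = 10·log₁₀(2.189e+09) = 93.40 dB.

93.4 dB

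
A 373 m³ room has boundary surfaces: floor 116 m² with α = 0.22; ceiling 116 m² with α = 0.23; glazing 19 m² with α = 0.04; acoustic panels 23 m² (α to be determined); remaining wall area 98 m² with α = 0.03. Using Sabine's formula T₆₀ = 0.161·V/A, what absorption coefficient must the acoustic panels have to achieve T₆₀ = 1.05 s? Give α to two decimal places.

0.06

A = 0.161·V/T₆₀ = 0.161·373/1.05 = 57.19 m² sabins.
Absorption from the other surfaces = 116·0.22 + 116·0.23 + 19·0.04 + 98·0.03 = 55.90 m², so the acoustic panels must supply 1.29 m² over 23 m².
α = 1.29/23 = 0.056.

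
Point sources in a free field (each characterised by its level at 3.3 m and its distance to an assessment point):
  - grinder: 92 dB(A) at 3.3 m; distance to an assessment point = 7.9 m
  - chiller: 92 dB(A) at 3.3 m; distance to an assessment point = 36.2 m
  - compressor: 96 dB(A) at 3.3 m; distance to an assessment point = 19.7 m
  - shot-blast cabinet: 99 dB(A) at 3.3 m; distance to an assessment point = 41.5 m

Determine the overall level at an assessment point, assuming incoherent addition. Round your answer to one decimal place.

86.5 dB(A)

First find each source's level at the receiver (point-source: −20·log₁₀(r/r_ref)), then combine on an intensity basis.
grinder: 92 − 20·log₁₀(7.9/3.3) = 92 − 7.58 = 84.42 dB(A).
chiller: 92 − 20·log₁₀(36.2/3.3) = 92 − 20.80 = 71.20 dB(A).
compressor: 96 − 20·log₁₀(19.7/3.3) = 96 − 15.52 = 80.48 dB(A).
shot-blast cabinet: 99 − 20·log₁₀(41.5/3.3) = 99 − 21.99 = 77.01 dB(A).
Σ 10^(L/10) = 4.517e+08 → L_total = 10·log₁₀(4.517e+08) = 86.55 dB(A).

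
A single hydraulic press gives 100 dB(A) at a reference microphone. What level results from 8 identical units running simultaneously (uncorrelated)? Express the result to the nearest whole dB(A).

N identical incoherent sources raise the level by 10·log₁₀ N.
L_total = 100 + 10·log₁₀(8) = 100 + 9.031 = 109.03 dB(A).

109 dB(A)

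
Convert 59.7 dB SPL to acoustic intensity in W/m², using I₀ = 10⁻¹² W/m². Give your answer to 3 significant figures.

9.33e-07 W/m²

I/I₀ = 10^(59.7/10) = 9.333e+05, so I = 9.333e+05 × 10⁻¹² W/m².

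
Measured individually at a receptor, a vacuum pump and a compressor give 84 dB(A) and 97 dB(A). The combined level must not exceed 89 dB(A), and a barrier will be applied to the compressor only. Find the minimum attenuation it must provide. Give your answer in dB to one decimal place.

Fixed contribution from the other source: Σ 10^(L/10) = 10^(84/10) = 2.512e+08 (84.00 dB(A)).
The limit corresponds to 10^(89/10) = 7.943e+08; subtracting the fixed part leaves 5.431e+08 for the compressor, i.e. 87.35 dB(A).
Required insertion loss = 97 − 87.35 = 9.65 dB.

9.7 dB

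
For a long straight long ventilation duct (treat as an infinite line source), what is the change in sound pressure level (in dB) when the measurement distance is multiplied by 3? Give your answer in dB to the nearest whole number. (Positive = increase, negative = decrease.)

Line-source spreading: ΔL = −10·log₁₀(r₂/r₁).
ΔL = −10·log₁₀(3) = -4.77 dB.

-5 dB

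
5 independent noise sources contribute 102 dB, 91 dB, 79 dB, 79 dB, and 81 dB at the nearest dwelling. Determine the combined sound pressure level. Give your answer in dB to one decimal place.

102.4 dB

For uncorrelated sources the intensities add, so convert each level to linear form, sum, and take 10·log₁₀ of the total.
Σ 10^(L/10) = 10^(102/10) + 10^(91/10) + 10^(79/10) + 10^(79/10) + 10^(81/10) = 1.739e+10.
L_total = 10·log₁₀(1.739e+10) = 102.40 dB.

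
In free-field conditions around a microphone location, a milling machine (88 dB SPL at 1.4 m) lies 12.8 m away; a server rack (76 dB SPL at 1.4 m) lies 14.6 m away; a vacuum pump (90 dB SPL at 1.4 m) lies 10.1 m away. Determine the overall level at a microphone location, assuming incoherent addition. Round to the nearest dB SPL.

Propagate each source to the receiver with L = L_ref − 20·log₁₀(r/r_ref), then add intensities.
milling machine: 88 − 20·log₁₀(12.8/1.4) = 88 − 19.22 = 68.78 dB SPL.
server rack: 76 − 20·log₁₀(14.6/1.4) = 76 − 20.36 = 55.64 dB SPL.
vacuum pump: 90 − 20·log₁₀(10.1/1.4) = 90 − 17.16 = 72.84 dB SPL.
Σ 10^(L/10) = 2.713e+07 → L_total = 10·log₁₀(2.713e+07) = 74.33 dB SPL.

74 dB SPL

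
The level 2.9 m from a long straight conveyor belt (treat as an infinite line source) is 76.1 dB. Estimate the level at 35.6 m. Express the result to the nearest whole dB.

65 dB

Line-source attenuation: ΔL = 10·log₁₀(r₂/r₁) = 10·log₁₀(35.6/2.9) = 10.891 dB.
L₂ = 76.1 − 10·log₁₀(35.6/2.9) = 76.1 − 10.891 = 65.21 dB.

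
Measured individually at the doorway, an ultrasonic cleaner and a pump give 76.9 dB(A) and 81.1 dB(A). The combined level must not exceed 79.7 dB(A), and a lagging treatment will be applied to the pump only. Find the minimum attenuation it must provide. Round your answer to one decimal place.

4.6 dB

The untreated sources together contribute 10^(76.9/10) = 4.898e+07, i.e. 76.90 dB(A).
The limit corresponds to 10^(79.7/10) = 9.333e+07; subtracting the fixed part leaves 4.435e+07 for the pump, i.e. 76.47 dB(A).
So the pump must be reduced from 81.1 to 76.47 dB(A): IL = 4.63 dB.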